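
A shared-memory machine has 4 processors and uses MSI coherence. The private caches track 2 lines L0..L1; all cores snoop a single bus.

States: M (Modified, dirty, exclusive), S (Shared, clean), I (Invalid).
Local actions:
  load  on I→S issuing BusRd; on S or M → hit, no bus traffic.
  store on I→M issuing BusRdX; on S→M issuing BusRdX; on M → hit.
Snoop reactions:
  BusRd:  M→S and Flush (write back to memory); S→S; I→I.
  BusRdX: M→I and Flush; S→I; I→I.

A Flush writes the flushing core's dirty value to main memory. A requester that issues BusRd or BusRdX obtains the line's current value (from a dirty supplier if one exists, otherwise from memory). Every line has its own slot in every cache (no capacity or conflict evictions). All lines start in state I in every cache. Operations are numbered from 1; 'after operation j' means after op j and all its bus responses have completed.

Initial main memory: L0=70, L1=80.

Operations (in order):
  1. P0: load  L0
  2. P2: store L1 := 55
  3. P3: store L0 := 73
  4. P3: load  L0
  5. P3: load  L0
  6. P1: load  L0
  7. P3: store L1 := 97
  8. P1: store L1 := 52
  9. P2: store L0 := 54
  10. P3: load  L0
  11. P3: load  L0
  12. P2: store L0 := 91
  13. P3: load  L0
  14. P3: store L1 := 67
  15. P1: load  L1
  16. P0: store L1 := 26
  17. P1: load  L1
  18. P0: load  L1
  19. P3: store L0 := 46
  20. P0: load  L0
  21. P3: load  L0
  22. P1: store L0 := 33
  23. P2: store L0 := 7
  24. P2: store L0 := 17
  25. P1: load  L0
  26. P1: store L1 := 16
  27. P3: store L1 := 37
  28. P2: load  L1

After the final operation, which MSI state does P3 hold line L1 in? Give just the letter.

step 1: P0: load  L0  ⟶  SIII  (L0)  txn=BusRd  M[L0]=70
step 2: P2: store L1 := 55  ⟶  IIMI  (L1)  txn=BusRdX  M[L1]=80
step 3: P3: store L0 := 73  ⟶  IIIM  (L0)  txn=BusRdX  M[L0]=70
step 4: P3: load  L0  ⟶  IIIM  (L0)  txn=∅  M[L0]=70
step 5: P3: load  L0  ⟶  IIIM  (L0)  txn=∅  M[L0]=70
step 6: P1: load  L0  ⟶  ISIS  (L0)  txn=BusRd+Flush  M[L0]=73
step 7: P3: store L1 := 97  ⟶  IIIM  (L1)  txn=BusRdX+Flush  M[L1]=55
step 8: P1: store L1 := 52  ⟶  IMII  (L1)  txn=BusRdX+Flush  M[L1]=97
step 9: P2: store L0 := 54  ⟶  IIMI  (L0)  txn=BusRdX  M[L0]=73
step 10: P3: load  L0  ⟶  IISS  (L0)  txn=BusRd+Flush  M[L0]=54
step 11: P3: load  L0  ⟶  IISS  (L0)  txn=∅  M[L0]=54
step 12: P2: store L0 := 91  ⟶  IIMI  (L0)  txn=BusRdX  M[L0]=54
step 13: P3: load  L0  ⟶  IISS  (L0)  txn=BusRd+Flush  M[L0]=91
step 14: P3: store L1 := 67  ⟶  IIIM  (L1)  txn=BusRdX+Flush  M[L1]=52
step 15: P1: load  L1  ⟶  ISIS  (L1)  txn=BusRd+Flush  M[L1]=67
step 16: P0: store L1 := 26  ⟶  MIII  (L1)  txn=BusRdX  M[L1]=67
step 17: P1: load  L1  ⟶  SSII  (L1)  txn=BusRd+Flush  M[L1]=26
step 18: P0: load  L1  ⟶  SSII  (L1)  txn=∅  M[L1]=26
step 19: P3: store L0 := 46  ⟶  IIIM  (L0)  txn=BusRdX  M[L0]=91
step 20: P0: load  L0  ⟶  SIIS  (L0)  txn=BusRd+Flush  M[L0]=46
step 21: P3: load  L0  ⟶  SIIS  (L0)  txn=∅  M[L0]=46
step 22: P1: store L0 := 33  ⟶  IMII  (L0)  txn=BusRdX  M[L0]=46
step 23: P2: store L0 := 7  ⟶  IIMI  (L0)  txn=BusRdX+Flush  M[L0]=33
step 24: P2: store L0 := 17  ⟶  IIMI  (L0)  txn=∅  M[L0]=33
step 25: P1: load  L0  ⟶  ISSI  (L0)  txn=BusRd+Flush  M[L0]=17
step 26: P1: store L1 := 16  ⟶  IMII  (L1)  txn=BusRdX  M[L1]=26
step 27: P3: store L1 := 37  ⟶  IIIM  (L1)  txn=BusRdX+Flush  M[L1]=16
step 28: P2: load  L1  ⟶  IISS  (L1)  txn=BusRd+Flush  M[L1]=37

state = S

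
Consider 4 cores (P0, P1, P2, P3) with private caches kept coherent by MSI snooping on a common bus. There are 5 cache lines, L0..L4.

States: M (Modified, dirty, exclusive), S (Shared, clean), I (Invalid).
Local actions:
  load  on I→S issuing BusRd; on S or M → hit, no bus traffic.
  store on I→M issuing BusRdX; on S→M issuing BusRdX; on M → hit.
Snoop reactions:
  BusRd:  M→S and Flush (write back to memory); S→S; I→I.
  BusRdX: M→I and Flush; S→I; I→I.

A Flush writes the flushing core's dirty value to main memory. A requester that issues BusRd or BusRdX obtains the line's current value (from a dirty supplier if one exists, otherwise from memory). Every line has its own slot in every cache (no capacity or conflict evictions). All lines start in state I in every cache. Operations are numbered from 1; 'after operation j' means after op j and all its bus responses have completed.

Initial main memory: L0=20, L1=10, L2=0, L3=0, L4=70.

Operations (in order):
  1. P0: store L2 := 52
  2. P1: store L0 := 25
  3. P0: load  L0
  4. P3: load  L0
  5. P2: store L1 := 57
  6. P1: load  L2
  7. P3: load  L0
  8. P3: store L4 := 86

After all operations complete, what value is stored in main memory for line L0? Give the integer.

[1] P0: store L2 := 52 | P0:M(52), P1:I, P2:I, P3:I | bus: BusRdX
[2] P1: store L0 := 25 | P0:I, P1:M(25), P2:I, P3:I | bus: BusRdX
[3] P0: load  L0 | P0:S(25), P1:S(25), P2:I, P3:I | bus: BusRd,Flush
[4] P3: load  L0 | P0:S(25), P1:S(25), P2:I, P3:S(25) | bus: BusRd
[5] P2: store L1 := 57 | P0:I, P1:I, P2:M(57), P3:I | bus: BusRdX
[6] P1: load  L2 | P0:S(52), P1:S(52), P2:I, P3:I | bus: BusRd,Flush
[7] P3: load  L0 | P0:S(25), P1:S(25), P2:I, P3:S(25) | bus: none
[8] P3: store L4 := 86 | P0:I, P1:I, P2:I, P3:M(86) | bus: BusRdX

memory[L0] = 25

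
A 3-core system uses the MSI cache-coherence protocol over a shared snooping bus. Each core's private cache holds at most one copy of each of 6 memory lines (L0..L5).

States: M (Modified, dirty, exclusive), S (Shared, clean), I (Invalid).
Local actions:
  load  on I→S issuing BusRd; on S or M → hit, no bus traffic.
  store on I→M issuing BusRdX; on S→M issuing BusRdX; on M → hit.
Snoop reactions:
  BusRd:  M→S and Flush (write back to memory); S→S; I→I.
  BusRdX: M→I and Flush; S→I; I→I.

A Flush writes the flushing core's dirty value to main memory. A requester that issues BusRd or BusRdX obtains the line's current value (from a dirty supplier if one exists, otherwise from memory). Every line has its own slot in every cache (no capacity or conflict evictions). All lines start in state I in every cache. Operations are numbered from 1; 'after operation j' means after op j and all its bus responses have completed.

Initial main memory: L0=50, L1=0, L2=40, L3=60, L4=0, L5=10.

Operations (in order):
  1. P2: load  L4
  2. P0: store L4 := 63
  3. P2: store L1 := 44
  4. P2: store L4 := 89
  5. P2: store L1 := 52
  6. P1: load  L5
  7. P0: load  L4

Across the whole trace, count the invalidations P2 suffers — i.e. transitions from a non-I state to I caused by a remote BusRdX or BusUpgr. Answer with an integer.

invalidations = 1

1. P2: load  L4  bus=[BusRd]  L4: P0=I P1=I P2=S  mem[L4]=0
2. P0: store L4 := 63  bus=[BusRdX]  L4: P0=M P1=I P2=I  mem[L4]=0
3. P2: store L1 := 44  bus=[BusRdX]  L1: P0=I P1=I P2=M  mem[L1]=0
4. P2: store L4 := 89  bus=[BusRdX,Flush]  L4: P0=I P1=I P2=M  mem[L4]=63
5. P2: store L1 := 52  bus=[-]  L1: P0=I P1=I P2=M  mem[L1]=0
6. P1: load  L5  bus=[BusRd]  L5: P0=I P1=S P2=I  mem[L5]=10
7. P0: load  L4  bus=[BusRd,Flush]  L4: P0=S P1=I P2=S  mem[L4]=89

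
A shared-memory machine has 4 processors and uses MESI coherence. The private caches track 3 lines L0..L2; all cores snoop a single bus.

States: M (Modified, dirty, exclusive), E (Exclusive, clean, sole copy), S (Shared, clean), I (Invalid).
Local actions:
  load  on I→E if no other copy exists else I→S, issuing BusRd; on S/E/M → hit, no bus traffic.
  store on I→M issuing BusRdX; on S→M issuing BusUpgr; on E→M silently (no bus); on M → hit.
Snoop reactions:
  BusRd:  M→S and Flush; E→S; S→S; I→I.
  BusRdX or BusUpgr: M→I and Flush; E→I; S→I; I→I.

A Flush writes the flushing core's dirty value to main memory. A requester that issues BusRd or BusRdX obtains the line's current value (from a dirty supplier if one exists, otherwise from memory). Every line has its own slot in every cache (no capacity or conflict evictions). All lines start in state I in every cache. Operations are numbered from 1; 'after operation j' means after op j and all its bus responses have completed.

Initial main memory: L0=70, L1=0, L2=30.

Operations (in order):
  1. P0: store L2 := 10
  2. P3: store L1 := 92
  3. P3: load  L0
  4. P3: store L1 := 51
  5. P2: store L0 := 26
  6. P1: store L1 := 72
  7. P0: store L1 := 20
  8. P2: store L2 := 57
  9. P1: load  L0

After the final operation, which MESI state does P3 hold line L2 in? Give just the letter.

state = I

1. P0: store L2 := 10  bus=[BusRdX]  L2: P0=M P1=I P2=I P3=I  mem[L2]=30
2. P3: store L1 := 92  bus=[BusRdX]  L1: P0=I P1=I P2=I P3=M  mem[L1]=0
3. P3: load  L0  bus=[BusRd]  L0: P0=I P1=I P2=I P3=E  mem[L0]=70
4. P3: store L1 := 51  bus=[-]  L1: P0=I P1=I P2=I P3=M  mem[L1]=0
5. P2: store L0 := 26  bus=[BusRdX]  L0: P0=I P1=I P2=M P3=I  mem[L0]=70
6. P1: store L1 := 72  bus=[BusRdX,Flush]  L1: P0=I P1=M P2=I P3=I  mem[L1]=51
7. P0: store L1 := 20  bus=[BusRdX,Flush]  L1: P0=M P1=I P2=I P3=I  mem[L1]=72
8. P2: store L2 := 57  bus=[BusRdX,Flush]  L2: P0=I P1=I P2=M P3=I  mem[L2]=10
9. P1: load  L0  bus=[BusRd,Flush]  L0: P0=I P1=S P2=S P3=I  mem[L0]=26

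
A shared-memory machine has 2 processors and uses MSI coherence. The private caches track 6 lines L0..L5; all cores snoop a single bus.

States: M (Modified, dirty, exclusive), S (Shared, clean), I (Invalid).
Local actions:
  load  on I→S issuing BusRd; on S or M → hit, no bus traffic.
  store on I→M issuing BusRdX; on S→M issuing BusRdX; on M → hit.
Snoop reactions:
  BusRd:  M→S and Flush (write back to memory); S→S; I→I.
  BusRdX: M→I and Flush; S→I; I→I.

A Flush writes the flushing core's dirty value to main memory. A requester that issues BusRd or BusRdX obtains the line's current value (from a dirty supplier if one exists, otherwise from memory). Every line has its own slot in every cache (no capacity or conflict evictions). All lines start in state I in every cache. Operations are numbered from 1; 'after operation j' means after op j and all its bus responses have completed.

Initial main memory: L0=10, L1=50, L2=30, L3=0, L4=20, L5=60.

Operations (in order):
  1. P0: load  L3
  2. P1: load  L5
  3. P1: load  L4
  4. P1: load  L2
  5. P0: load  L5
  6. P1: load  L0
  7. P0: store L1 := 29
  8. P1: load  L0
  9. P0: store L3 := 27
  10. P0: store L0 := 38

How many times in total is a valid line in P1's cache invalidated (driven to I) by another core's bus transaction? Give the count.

invalidations = 1

[1] P0: load  L3 | P0:S(0), P1:I | bus: BusRd
[2] P1: load  L5 | P0:I, P1:S(60) | bus: BusRd
[3] P1: load  L4 | P0:I, P1:S(20) | bus: BusRd
[4] P1: load  L2 | P0:I, P1:S(30) | bus: BusRd
[5] P0: load  L5 | P0:S(60), P1:S(60) | bus: BusRd
[6] P1: load  L0 | P0:I, P1:S(10) | bus: BusRd
[7] P0: store L1 := 29 | P0:M(29), P1:I | bus: BusRdX
[8] P1: load  L0 | P0:I, P1:S(10) | bus: none
[9] P0: store L3 := 27 | P0:M(27), P1:I | bus: BusRdX
[10] P0: store L0 := 38 | P0:M(38), P1:I | bus: BusRdX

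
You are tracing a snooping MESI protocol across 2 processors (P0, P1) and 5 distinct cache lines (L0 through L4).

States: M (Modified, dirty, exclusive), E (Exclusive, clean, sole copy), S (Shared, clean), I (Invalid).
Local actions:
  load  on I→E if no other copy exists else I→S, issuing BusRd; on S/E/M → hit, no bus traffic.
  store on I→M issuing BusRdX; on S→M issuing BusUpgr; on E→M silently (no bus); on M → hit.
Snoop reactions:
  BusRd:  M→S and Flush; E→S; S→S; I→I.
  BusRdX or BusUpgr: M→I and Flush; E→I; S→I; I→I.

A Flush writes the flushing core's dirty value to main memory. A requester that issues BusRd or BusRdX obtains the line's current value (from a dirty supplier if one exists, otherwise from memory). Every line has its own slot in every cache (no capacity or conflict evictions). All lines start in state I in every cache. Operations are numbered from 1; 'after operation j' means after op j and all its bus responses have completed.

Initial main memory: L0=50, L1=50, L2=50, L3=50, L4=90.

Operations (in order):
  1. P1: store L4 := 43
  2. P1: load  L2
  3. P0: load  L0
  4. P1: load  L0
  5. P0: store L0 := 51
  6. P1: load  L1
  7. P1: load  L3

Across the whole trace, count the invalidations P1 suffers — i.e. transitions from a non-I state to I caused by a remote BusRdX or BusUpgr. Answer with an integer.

invalidations = 1

1. P1: store L4 := 43  bus=[BusRdX]  L4: P0=I P1=M  mem[L4]=90
2. P1: load  L2  bus=[BusRd]  L2: P0=I P1=E  mem[L2]=50
3. P0: load  L0  bus=[BusRd]  L0: P0=E P1=I  mem[L0]=50
4. P1: load  L0  bus=[BusRd]  L0: P0=S P1=S  mem[L0]=50
5. P0: store L0 := 51  bus=[BusUpgr]  L0: P0=M P1=I  mem[L0]=50
6. P1: load  L1  bus=[BusRd]  L1: P0=I P1=E  mem[L1]=50
7. P1: load  L3  bus=[BusRd]  L3: P0=I P1=E  mem[L3]=50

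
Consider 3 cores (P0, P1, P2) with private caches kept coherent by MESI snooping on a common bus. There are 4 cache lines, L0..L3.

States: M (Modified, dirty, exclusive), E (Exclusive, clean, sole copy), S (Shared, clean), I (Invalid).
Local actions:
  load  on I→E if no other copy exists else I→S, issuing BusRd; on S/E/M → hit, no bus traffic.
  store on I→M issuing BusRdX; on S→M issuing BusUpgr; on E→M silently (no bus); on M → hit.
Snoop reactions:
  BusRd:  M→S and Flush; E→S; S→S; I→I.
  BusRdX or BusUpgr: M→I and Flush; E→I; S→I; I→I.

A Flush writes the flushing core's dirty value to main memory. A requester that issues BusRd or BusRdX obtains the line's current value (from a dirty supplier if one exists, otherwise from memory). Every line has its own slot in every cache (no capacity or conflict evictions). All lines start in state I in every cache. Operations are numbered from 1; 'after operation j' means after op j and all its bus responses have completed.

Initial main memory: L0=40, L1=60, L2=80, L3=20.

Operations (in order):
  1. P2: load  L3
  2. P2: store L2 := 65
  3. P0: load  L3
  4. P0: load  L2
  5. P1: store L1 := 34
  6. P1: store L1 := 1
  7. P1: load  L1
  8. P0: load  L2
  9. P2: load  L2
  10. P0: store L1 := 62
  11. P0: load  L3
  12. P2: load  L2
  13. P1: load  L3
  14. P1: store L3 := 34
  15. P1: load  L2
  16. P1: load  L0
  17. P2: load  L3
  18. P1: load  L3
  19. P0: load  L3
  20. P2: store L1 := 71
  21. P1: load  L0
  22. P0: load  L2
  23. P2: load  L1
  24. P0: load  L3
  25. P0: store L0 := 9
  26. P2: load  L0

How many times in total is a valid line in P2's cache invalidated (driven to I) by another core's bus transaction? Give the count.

invalidations = 1

[1] P2: load  L3 | P0:I, P1:I, P2:E(20) | bus: BusRd
[2] P2: store L2 := 65 | P0:I, P1:I, P2:M(65) | bus: BusRdX
[3] P0: load  L3 | P0:S(20), P1:I, P2:S(20) | bus: BusRd
[4] P0: load  L2 | P0:S(65), P1:I, P2:S(65) | bus: BusRd,Flush
[5] P1: store L1 := 34 | P0:I, P1:M(34), P2:I | bus: BusRdX
[6] P1: store L1 := 1 | P0:I, P1:M(1), P2:I | bus: none
[7] P1: load  L1 | P0:I, P1:M(1), P2:I | bus: none
[8] P0: load  L2 | P0:S(65), P1:I, P2:S(65) | bus: none
[9] P2: load  L2 | P0:S(65), P1:I, P2:S(65) | bus: none
[10] P0: store L1 := 62 | P0:M(62), P1:I, P2:I | bus: BusRdX,Flush
[11] P0: load  L3 | P0:S(20), P1:I, P2:S(20) | bus: none
[12] P2: load  L2 | P0:S(65), P1:I, P2:S(65) | bus: none
[13] P1: load  L3 | P0:S(20), P1:S(20), P2:S(20) | bus: BusRd
[14] P1: store L3 := 34 | P0:I, P1:M(34), P2:I | bus: BusUpgr
[15] P1: load  L2 | P0:S(65), P1:S(65), P2:S(65) | bus: BusRd
[16] P1: load  L0 | P0:I, P1:E(40), P2:I | bus: BusRd
[17] P2: load  L3 | P0:I, P1:S(34), P2:S(34) | bus: BusRd,Flush
[18] P1: load  L3 | P0:I, P1:S(34), P2:S(34) | bus: none
[19] P0: load  L3 | P0:S(34), P1:S(34), P2:S(34) | bus: BusRd
[20] P2: store L1 := 71 | P0:I, P1:I, P2:M(71) | bus: BusRdX,Flush
[21] P1: load  L0 | P0:I, P1:E(40), P2:I | bus: none
[22] P0: load  L2 | P0:S(65), P1:S(65), P2:S(65) | bus: none
[23] P2: load  L1 | P0:I, P1:I, P2:M(71) | bus: none
[24] P0: load  L3 | P0:S(34), P1:S(34), P2:S(34) | bus: none
[25] P0: store L0 := 9 | P0:M(9), P1:I, P2:I | bus: BusRdX
[26] P2: load  L0 | P0:S(9), P1:I, P2:S(9) | bus: BusRd,Flush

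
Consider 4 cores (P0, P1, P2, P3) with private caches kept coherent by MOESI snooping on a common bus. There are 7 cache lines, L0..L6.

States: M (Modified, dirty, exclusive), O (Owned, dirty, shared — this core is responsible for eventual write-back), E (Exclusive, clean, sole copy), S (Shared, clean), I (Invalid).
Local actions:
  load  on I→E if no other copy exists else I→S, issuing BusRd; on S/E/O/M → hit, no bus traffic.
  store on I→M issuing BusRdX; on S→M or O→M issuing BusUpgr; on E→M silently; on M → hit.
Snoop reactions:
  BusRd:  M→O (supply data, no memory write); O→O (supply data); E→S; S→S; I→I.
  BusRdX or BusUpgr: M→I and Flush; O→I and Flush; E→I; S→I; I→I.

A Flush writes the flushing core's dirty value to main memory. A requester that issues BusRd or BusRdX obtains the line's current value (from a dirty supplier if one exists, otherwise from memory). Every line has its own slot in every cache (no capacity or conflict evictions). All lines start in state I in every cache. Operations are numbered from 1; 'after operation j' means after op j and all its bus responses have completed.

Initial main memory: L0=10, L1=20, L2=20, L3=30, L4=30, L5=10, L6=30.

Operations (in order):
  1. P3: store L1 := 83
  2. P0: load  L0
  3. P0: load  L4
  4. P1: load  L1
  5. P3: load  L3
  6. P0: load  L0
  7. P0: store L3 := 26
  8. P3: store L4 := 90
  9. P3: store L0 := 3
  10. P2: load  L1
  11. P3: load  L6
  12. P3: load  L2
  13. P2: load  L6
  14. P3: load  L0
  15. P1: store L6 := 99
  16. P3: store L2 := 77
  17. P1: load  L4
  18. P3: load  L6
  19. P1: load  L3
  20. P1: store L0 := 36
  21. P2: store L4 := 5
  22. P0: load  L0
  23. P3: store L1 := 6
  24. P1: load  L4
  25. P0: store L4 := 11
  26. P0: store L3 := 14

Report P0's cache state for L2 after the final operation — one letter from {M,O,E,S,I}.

state = I

step 1: P3: store L1 := 83  ⟶  IIIM  (L1)  txn=BusRdX  M[L1]=20
step 2: P0: load  L0  ⟶  EIII  (L0)  txn=BusRd  M[L0]=10
step 3: P0: load  L4  ⟶  EIII  (L4)  txn=BusRd  M[L4]=30
step 4: P1: load  L1  ⟶  ISIO  (L1)  txn=BusRd  M[L1]=20
step 5: P3: load  L3  ⟶  IIIE  (L3)  txn=BusRd  M[L3]=30
step 6: P0: load  L0  ⟶  EIII  (L0)  txn=∅  M[L0]=10
step 7: P0: store L3 := 26  ⟶  MIII  (L3)  txn=BusRdX  M[L3]=30
step 8: P3: store L4 := 90  ⟶  IIIM  (L4)  txn=BusRdX  M[L4]=30
step 9: P3: store L0 := 3  ⟶  IIIM  (L0)  txn=BusRdX  M[L0]=10
step 10: P2: load  L1  ⟶  ISSO  (L1)  txn=BusRd  M[L1]=20
step 11: P3: load  L6  ⟶  IIIE  (L6)  txn=BusRd  M[L6]=30
step 12: P3: load  L2  ⟶  IIIE  (L2)  txn=BusRd  M[L2]=20
step 13: P2: load  L6  ⟶  IISS  (L6)  txn=BusRd  M[L6]=30
step 14: P3: load  L0  ⟶  IIIM  (L0)  txn=∅  M[L0]=10
step 15: P1: store L6 := 99  ⟶  IMII  (L6)  txn=BusRdX  M[L6]=30
step 16: P3: store L2 := 77  ⟶  IIIM  (L2)  txn=∅  M[L2]=20
step 17: P1: load  L4  ⟶  ISIO  (L4)  txn=BusRd  M[L4]=30
step 18: P3: load  L6  ⟶  IOIS  (L6)  txn=BusRd  M[L6]=30
step 19: P1: load  L3  ⟶  OSII  (L3)  txn=BusRd  M[L3]=30
step 20: P1: store L0 := 36  ⟶  IMII  (L0)  txn=BusRdX+Flush  M[L0]=3
step 21: P2: store L4 := 5  ⟶  IIMI  (L4)  txn=BusRdX+Flush  M[L4]=90
step 22: P0: load  L0  ⟶  SOII  (L0)  txn=BusRd  M[L0]=3
step 23: P3: store L1 := 6  ⟶  IIIM  (L1)  txn=BusUpgr  M[L1]=20
step 24: P1: load  L4  ⟶  ISOI  (L4)  txn=BusRd  M[L4]=90
step 25: P0: store L4 := 11  ⟶  MIII  (L4)  txn=BusRdX+Flush  M[L4]=5
step 26: P0: store L3 := 14  ⟶  MIII  (L3)  txn=BusUpgr  M[L3]=30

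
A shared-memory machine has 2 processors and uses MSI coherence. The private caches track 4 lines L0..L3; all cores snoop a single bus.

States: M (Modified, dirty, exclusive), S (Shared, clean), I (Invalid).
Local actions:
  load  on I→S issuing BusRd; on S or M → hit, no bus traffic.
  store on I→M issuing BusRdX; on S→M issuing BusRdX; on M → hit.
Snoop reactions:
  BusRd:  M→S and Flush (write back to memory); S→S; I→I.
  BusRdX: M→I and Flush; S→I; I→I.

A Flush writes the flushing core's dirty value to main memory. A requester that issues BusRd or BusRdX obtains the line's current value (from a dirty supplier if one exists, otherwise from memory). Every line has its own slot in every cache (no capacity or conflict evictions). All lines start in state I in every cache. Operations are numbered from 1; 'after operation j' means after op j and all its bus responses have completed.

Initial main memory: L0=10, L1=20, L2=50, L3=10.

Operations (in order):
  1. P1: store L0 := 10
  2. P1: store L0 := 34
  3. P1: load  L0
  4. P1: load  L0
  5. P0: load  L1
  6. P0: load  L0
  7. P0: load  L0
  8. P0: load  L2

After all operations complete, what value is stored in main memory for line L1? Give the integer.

memory[L1] = 20

1. P1: store L0 := 10  bus=[BusRdX]  L0: P0=I P1=M  mem[L0]=10
2. P1: store L0 := 34  bus=[-]  L0: P0=I P1=M  mem[L0]=10
3. P1: load  L0  bus=[-]  L0: P0=I P1=M  mem[L0]=10
4. P1: load  L0  bus=[-]  L0: P0=I P1=M  mem[L0]=10
5. P0: load  L1  bus=[BusRd]  L1: P0=S P1=I  mem[L1]=20
6. P0: load  L0  bus=[BusRd,Flush]  L0: P0=S P1=S  mem[L0]=34
7. P0: load  L0  bus=[-]  L0: P0=S P1=S  mem[L0]=34
8. P0: load  L2  bus=[BusRd]  L2: P0=S P1=I  mem[L2]=50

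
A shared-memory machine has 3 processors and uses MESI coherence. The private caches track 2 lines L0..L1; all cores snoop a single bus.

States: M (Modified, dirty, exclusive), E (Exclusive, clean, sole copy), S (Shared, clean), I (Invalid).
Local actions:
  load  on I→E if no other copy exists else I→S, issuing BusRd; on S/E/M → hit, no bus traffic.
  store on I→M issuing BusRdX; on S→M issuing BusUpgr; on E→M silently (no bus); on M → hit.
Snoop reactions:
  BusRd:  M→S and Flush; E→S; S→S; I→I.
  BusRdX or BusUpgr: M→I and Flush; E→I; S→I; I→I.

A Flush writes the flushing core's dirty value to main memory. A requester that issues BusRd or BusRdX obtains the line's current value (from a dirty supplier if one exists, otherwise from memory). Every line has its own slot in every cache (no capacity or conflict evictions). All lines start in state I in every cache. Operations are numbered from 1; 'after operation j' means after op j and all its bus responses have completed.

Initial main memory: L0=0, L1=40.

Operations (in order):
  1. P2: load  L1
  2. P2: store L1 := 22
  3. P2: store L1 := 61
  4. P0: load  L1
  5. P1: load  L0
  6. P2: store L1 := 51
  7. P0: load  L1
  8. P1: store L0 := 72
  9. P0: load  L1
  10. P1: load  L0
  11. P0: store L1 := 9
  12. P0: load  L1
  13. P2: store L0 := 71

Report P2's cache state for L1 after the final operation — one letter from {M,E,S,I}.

  op1 P2: load  L1 → I/I/E on L1; bus BusRd; mem=40
  op2 P2: store L1 := 22 → I/I/M on L1; bus (none); mem=40
  op3 P2: store L1 := 61 → I/I/M on L1; bus (none); mem=40
  op4 P0: load  L1 → S/I/S on L1; bus BusRd Flush; mem=61
  op5 P1: load  L0 → I/E/I on L0; bus BusRd; mem=0
  op6 P2: store L1 := 51 → I/I/M on L1; bus BusUpgr; mem=61
  op7 P0: load  L1 → S/I/S on L1; bus BusRd Flush; mem=51
  op8 P1: store L0 := 72 → I/M/I on L0; bus (none); mem=0
  op9 P0: load  L1 → S/I/S on L1; bus (none); mem=51
  op10 P1: load  L0 → I/M/I on L0; bus (none); mem=0
  op11 P0: store L1 := 9 → M/I/I on L1; bus BusUpgr; mem=51
  op12 P0: load  L1 → M/I/I on L1; bus (none); mem=51
  op13 P2: store L0 := 71 → I/I/M on L0; bus BusRdX Flush; mem=72

state = I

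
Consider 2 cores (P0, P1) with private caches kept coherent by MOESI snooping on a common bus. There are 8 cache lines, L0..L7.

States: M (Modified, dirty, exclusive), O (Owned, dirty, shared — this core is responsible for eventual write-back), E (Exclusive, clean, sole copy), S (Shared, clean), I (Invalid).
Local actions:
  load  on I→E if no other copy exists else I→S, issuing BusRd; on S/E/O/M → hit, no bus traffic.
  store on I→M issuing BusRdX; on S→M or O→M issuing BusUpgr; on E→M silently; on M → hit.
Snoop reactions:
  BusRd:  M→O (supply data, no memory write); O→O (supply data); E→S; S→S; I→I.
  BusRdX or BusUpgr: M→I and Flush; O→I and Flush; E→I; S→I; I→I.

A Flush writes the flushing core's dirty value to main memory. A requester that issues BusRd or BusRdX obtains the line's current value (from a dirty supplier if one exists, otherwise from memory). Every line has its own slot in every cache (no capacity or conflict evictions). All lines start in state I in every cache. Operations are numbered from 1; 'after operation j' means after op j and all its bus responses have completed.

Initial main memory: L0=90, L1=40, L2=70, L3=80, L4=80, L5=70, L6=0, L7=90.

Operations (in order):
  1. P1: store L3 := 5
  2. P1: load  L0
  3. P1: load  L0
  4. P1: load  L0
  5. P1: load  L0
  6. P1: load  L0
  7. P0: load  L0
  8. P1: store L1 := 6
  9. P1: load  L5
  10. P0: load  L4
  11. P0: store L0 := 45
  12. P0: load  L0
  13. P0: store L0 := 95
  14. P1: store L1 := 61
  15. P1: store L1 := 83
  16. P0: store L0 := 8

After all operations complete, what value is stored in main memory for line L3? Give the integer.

[1] P1: store L3 := 5 | P0:I, P1:M(5) | bus: BusRdX
[2] P1: load  L0 | P0:I, P1:E(90) | bus: BusRd
[3] P1: load  L0 | P0:I, P1:E(90) | bus: none
[4] P1: load  L0 | P0:I, P1:E(90) | bus: none
[5] P1: load  L0 | P0:I, P1:E(90) | bus: none
[6] P1: load  L0 | P0:I, P1:E(90) | bus: none
[7] P0: load  L0 | P0:S(90), P1:S(90) | bus: BusRd
[8] P1: store L1 := 6 | P0:I, P1:M(6) | bus: BusRdX
[9] P1: load  L5 | P0:I, P1:E(70) | bus: BusRd
[10] P0: load  L4 | P0:E(80), P1:I | bus: BusRd
[11] P0: store L0 := 45 | P0:M(45), P1:I | bus: BusUpgr
[12] P0: load  L0 | P0:M(45), P1:I | bus: none
[13] P0: store L0 := 95 | P0:M(95), P1:I | bus: none
[14] P1: store L1 := 61 | P0:I, P1:M(61) | bus: none
[15] P1: store L1 := 83 | P0:I, P1:M(83) | bus: none
[16] P0: store L0 := 8 | P0:M(8), P1:I | bus: none

memory[L3] = 80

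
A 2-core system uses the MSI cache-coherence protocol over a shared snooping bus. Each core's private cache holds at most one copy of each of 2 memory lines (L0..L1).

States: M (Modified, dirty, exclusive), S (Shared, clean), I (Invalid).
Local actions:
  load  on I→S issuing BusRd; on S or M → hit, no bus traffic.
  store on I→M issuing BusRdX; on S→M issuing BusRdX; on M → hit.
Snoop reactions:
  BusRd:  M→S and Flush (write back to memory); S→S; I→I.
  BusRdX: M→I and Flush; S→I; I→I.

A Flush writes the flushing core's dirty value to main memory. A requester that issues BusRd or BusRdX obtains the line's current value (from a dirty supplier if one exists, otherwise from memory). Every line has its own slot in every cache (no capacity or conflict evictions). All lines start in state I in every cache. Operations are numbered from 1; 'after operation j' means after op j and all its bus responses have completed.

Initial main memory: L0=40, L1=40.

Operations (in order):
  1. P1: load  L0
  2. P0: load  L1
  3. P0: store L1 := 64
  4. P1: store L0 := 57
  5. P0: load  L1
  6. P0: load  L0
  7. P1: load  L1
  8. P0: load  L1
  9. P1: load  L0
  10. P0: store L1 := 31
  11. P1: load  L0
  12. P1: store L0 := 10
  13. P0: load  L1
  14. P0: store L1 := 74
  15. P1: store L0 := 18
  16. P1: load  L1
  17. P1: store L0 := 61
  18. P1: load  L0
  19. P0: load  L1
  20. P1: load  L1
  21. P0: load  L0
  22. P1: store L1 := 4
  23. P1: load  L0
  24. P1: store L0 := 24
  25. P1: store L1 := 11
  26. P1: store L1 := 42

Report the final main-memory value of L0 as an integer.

[1] P1: load  L0 | P0:I, P1:S(40) | bus: BusRd
[2] P0: load  L1 | P0:S(40), P1:I | bus: BusRd
[3] P0: store L1 := 64 | P0:M(64), P1:I | bus: BusRdX
[4] P1: store L0 := 57 | P0:I, P1:M(57) | bus: BusRdX
[5] P0: load  L1 | P0:M(64), P1:I | bus: none
[6] P0: load  L0 | P0:S(57), P1:S(57) | bus: BusRd,Flush
[7] P1: load  L1 | P0:S(64), P1:S(64) | bus: BusRd,Flush
[8] P0: load  L1 | P0:S(64), P1:S(64) | bus: none
[9] P1: load  L0 | P0:S(57), P1:S(57) | bus: none
[10] P0: store L1 := 31 | P0:M(31), P1:I | bus: BusRdX
[11] P1: load  L0 | P0:S(57), P1:S(57) | bus: none
[12] P1: store L0 := 10 | P0:I, P1:M(10) | bus: BusRdX
[13] P0: load  L1 | P0:M(31), P1:I | bus: none
[14] P0: store L1 := 74 | P0:M(74), P1:I | bus: none
[15] P1: store L0 := 18 | P0:I, P1:M(18) | bus: none
[16] P1: load  L1 | P0:S(74), P1:S(74) | bus: BusRd,Flush
[17] P1: store L0 := 61 | P0:I, P1:M(61) | bus: none
[18] P1: load  L0 | P0:I, P1:M(61) | bus: none
[19] P0: load  L1 | P0:S(74), P1:S(74) | bus: none
[20] P1: load  L1 | P0:S(74), P1:S(74) | bus: none
[21] P0: load  L0 | P0:S(61), P1:S(61) | bus: BusRd,Flush
[22] P1: store L1 := 4 | P0:I, P1:M(4) | bus: BusRdX
[23] P1: load  L0 | P0:S(61), P1:S(61) | bus: none
[24] P1: store L0 := 24 | P0:I, P1:M(24) | bus: BusRdX
[25] P1: store L1 := 11 | P0:I, P1:M(11) | bus: none
[26] P1: store L1 := 42 | P0:I, P1:M(42) | bus: none

memory[L0] = 61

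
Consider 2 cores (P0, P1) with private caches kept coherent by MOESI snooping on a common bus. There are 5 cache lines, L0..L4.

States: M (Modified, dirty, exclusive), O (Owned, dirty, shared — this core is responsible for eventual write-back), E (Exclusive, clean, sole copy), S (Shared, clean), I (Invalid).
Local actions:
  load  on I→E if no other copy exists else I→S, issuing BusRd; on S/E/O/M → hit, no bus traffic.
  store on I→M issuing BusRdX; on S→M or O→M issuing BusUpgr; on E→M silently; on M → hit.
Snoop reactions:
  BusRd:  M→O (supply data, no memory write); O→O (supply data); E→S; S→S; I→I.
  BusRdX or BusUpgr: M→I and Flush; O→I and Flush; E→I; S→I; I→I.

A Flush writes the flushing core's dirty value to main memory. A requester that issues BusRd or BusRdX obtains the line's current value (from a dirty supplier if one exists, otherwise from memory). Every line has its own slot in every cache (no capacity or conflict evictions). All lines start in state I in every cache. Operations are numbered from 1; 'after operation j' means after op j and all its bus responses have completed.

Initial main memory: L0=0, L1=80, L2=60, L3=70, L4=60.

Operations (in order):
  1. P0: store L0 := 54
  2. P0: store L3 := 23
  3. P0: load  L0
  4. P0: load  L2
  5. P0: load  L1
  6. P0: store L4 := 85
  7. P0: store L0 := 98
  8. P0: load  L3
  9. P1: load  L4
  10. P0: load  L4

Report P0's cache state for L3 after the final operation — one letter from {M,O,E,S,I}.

state = M

step 1: P0: store L0 := 54  ⟶  MI  (L0)  txn=BusRdX  M[L0]=0
step 2: P0: store L3 := 23  ⟶  MI  (L3)  txn=BusRdX  M[L3]=70
step 3: P0: load  L0  ⟶  MI  (L0)  txn=∅  M[L0]=0
step 4: P0: load  L2  ⟶  EI  (L2)  txn=BusRd  M[L2]=60
step 5: P0: load  L1  ⟶  EI  (L1)  txn=BusRd  M[L1]=80
step 6: P0: store L4 := 85  ⟶  MI  (L4)  txn=BusRdX  M[L4]=60
step 7: P0: store L0 := 98  ⟶  MI  (L0)  txn=∅  M[L0]=0
step 8: P0: load  L3  ⟶  MI  (L3)  txn=∅  M[L3]=70
step 9: P1: load  L4  ⟶  OS  (L4)  txn=BusRd  M[L4]=60
step 10: P0: load  L4  ⟶  OS  (L4)  txn=∅  M[L4]=60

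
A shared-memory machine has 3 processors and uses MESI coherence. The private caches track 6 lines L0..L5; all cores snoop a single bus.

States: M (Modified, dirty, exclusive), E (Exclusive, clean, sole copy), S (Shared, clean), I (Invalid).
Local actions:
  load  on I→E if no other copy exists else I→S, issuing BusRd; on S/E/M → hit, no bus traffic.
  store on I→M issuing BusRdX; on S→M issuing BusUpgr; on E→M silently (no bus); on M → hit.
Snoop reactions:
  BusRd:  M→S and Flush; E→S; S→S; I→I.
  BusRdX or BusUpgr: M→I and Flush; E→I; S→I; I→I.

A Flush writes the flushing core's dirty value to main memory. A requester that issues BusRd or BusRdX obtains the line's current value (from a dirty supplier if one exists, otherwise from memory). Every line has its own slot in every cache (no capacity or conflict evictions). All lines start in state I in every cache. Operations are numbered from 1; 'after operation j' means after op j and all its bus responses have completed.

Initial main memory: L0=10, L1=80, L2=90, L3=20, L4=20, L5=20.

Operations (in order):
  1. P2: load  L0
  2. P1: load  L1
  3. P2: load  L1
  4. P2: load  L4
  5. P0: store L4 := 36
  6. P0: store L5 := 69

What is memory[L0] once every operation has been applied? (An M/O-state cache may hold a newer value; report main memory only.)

1. P2: load  L0  bus=[BusRd]  L0: P0=I P1=I P2=E  mem[L0]=10
2. P1: load  L1  bus=[BusRd]  L1: P0=I P1=E P2=I  mem[L1]=80
3. P2: load  L1  bus=[BusRd]  L1: P0=I P1=S P2=S  mem[L1]=80
4. P2: load  L4  bus=[BusRd]  L4: P0=I P1=I P2=E  mem[L4]=20
5. P0: store L4 := 36  bus=[BusRdX]  L4: P0=M P1=I P2=I  mem[L4]=20
6. P0: store L5 := 69  bus=[BusRdX]  L5: P0=M P1=I P2=I  mem[L5]=20

memory[L0] = 10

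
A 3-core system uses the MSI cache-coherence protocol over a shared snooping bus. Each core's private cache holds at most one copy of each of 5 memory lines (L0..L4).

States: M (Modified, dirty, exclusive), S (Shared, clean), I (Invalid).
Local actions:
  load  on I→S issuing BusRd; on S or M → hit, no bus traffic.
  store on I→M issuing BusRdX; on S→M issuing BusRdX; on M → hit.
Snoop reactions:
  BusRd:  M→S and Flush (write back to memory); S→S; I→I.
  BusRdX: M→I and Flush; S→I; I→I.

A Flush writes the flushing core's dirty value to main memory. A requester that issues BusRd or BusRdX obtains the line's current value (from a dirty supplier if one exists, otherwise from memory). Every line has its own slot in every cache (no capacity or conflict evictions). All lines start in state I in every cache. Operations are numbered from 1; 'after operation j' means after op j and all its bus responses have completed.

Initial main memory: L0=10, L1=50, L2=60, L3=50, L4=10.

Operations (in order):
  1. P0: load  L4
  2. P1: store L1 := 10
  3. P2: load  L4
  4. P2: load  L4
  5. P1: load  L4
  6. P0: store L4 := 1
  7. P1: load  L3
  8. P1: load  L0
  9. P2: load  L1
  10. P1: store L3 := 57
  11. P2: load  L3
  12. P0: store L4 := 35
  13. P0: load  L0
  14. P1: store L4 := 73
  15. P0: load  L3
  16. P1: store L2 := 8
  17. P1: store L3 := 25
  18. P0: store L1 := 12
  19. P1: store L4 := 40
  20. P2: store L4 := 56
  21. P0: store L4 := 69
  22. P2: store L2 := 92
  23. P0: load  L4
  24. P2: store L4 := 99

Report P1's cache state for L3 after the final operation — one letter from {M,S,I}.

state = M

  op1 P0: load  L4 → S/I/I on L4; bus BusRd; mem=10
  op2 P1: store L1 := 10 → I/M/I on L1; bus BusRdX; mem=50
  op3 P2: load  L4 → S/I/S on L4; bus BusRd; mem=10
  op4 P2: load  L4 → S/I/S on L4; bus (none); mem=10
  op5 P1: load  L4 → S/S/S on L4; bus BusRd; mem=10
  op6 P0: store L4 := 1 → M/I/I on L4; bus BusRdX; mem=10
  op7 P1: load  L3 → I/S/I on L3; bus BusRd; mem=50
  op8 P1: load  L0 → I/S/I on L0; bus BusRd; mem=10
  op9 P2: load  L1 → I/S/S on L1; bus BusRd Flush; mem=10
  op10 P1: store L3 := 57 → I/M/I on L3; bus BusRdX; mem=50
  op11 P2: load  L3 → I/S/S on L3; bus BusRd Flush; mem=57
  op12 P0: store L4 := 35 → M/I/I on L4; bus (none); mem=10
  op13 P0: load  L0 → S/S/I on L0; bus BusRd; mem=10
  op14 P1: store L4 := 73 → I/M/I on L4; bus BusRdX Flush; mem=35
  op15 P0: load  L3 → S/S/S on L3; bus BusRd; mem=57
  op16 P1: store L2 := 8 → I/M/I on L2; bus BusRdX; mem=60
  op17 P1: store L3 := 25 → I/M/I on L3; bus BusRdX; mem=57
  op18 P0: store L1 := 12 → M/I/I on L1; bus BusRdX; mem=10
  op19 P1: store L4 := 40 → I/M/I on L4; bus (none); mem=35
  op20 P2: store L4 := 56 → I/I/M on L4; bus BusRdX Flush; mem=40
  op21 P0: store L4 := 69 → M/I/I on L4; bus BusRdX Flush; mem=56
  op22 P2: store L2 := 92 → I/I/M on L2; bus BusRdX Flush; mem=8
  op23 P0: load  L4 → M/I/I on L4; bus (none); mem=56
  op24 P2: store L4 := 99 → I/I/M on L4; bus BusRdX Flush; mem=69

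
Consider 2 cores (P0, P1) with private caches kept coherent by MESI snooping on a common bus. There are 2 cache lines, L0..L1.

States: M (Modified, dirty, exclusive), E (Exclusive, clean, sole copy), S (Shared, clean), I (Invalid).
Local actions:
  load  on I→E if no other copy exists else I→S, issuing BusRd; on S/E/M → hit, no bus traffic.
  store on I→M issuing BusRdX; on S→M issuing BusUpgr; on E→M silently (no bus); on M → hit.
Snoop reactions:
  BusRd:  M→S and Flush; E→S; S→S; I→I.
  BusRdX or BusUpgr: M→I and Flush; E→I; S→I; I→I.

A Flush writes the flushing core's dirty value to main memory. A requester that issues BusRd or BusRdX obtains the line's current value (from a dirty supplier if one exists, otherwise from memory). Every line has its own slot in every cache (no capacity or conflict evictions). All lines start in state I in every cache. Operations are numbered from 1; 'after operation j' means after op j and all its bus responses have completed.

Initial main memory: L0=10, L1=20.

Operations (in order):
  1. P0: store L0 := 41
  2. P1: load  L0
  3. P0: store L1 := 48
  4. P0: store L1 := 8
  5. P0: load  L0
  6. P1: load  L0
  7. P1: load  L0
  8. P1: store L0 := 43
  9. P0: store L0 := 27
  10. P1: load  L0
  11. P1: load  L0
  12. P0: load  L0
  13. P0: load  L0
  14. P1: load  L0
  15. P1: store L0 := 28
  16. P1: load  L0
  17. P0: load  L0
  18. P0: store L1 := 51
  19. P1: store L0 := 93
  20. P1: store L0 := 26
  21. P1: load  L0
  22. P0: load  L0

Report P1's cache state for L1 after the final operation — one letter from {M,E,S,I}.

state = I

[1] P0: store L0 := 41 | P0:M(41), P1:I | bus: BusRdX
[2] P1: load  L0 | P0:S(41), P1:S(41) | bus: BusRd,Flush
[3] P0: store L1 := 48 | P0:M(48), P1:I | bus: BusRdX
[4] P0: store L1 := 8 | P0:M(8), P1:I | bus: none
[5] P0: load  L0 | P0:S(41), P1:S(41) | bus: none
[6] P1: load  L0 | P0:S(41), P1:S(41) | bus: none
[7] P1: load  L0 | P0:S(41), P1:S(41) | bus: none
[8] P1: store L0 := 43 | P0:I, P1:M(43) | bus: BusUpgr
[9] P0: store L0 := 27 | P0:M(27), P1:I | bus: BusRdX,Flush
[10] P1: load  L0 | P0:S(27), P1:S(27) | bus: BusRd,Flush
[11] P1: load  L0 | P0:S(27), P1:S(27) | bus: none
[12] P0: load  L0 | P0:S(27), P1:S(27) | bus: none
[13] P0: load  L0 | P0:S(27), P1:S(27) | bus: none
[14] P1: load  L0 | P0:S(27), P1:S(27) | bus: none
[15] P1: store L0 := 28 | P0:I, P1:M(28) | bus: BusUpgr
[16] P1: load  L0 | P0:I, P1:M(28) | bus: none
[17] P0: load  L0 | P0:S(28), P1:S(28) | bus: BusRd,Flush
[18] P0: store L1 := 51 | P0:M(51), P1:I | bus: none
[19] P1: store L0 := 93 | P0:I, P1:M(93) | bus: BusUpgr
[20] P1: store L0 := 26 | P0:I, P1:M(26) | bus: none
[21] P1: load  L0 | P0:I, P1:M(26) | bus: none
[22] P0: load  L0 | P0:S(26), P1:S(26) | bus: BusRd,Flush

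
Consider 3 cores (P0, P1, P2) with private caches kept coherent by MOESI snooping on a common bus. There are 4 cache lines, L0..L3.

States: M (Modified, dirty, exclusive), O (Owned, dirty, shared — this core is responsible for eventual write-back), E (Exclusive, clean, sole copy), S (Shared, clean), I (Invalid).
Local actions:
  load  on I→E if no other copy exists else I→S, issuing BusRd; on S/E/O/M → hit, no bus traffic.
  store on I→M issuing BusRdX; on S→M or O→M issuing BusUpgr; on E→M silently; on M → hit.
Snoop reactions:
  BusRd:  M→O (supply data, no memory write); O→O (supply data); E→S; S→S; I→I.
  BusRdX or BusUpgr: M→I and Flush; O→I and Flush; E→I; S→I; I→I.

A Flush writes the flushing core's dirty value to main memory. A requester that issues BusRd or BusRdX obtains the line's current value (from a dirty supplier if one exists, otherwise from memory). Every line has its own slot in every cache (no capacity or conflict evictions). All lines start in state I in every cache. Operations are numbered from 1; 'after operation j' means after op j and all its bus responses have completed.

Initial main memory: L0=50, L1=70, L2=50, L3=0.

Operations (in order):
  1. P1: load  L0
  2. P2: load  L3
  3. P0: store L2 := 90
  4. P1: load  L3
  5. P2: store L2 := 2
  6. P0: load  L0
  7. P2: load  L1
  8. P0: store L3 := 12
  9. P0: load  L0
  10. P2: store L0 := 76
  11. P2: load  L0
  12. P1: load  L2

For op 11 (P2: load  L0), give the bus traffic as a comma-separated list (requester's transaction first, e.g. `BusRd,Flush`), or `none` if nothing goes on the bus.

  op1 P1: load  L0 → I/E/I on L0; bus BusRd; mem=50
  op2 P2: load  L3 → I/I/E on L3; bus BusRd; mem=0
  op3 P0: store L2 := 90 → M/I/I on L2; bus BusRdX; mem=50
  op4 P1: load  L3 → I/S/S on L3; bus BusRd; mem=0
  op5 P2: store L2 := 2 → I/I/M on L2; bus BusRdX Flush; mem=90
  op6 P0: load  L0 → S/S/I on L0; bus BusRd; mem=50
  op7 P2: load  L1 → I/I/E on L1; bus BusRd; mem=70
  op8 P0: store L3 := 12 → M/I/I on L3; bus BusRdX; mem=0
  op9 P0: load  L0 → S/S/I on L0; bus (none); mem=50
  op10 P2: store L0 := 76 → I/I/M on L0; bus BusRdX; mem=50
  op11 P2: load  L0 → I/I/M on L0; bus (none); mem=50
  op12 P1: load  L2 → I/S/O on L2; bus BusRd; mem=90

bus = none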